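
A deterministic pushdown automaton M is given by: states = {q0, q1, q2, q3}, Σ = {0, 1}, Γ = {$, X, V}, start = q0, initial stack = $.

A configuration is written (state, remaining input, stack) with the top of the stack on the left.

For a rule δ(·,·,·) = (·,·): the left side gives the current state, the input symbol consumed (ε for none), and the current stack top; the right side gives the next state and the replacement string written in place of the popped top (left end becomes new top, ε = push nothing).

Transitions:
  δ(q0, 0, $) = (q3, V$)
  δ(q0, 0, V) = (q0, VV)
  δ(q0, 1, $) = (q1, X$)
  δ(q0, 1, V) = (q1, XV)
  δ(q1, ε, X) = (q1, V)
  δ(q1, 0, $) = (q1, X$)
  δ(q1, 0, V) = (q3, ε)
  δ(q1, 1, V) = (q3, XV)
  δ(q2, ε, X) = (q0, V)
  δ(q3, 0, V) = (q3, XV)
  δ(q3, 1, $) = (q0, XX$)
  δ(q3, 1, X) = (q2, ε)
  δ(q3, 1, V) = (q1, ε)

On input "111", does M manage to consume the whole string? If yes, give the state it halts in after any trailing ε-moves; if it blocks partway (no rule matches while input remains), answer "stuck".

q2

(q0, 111, $)
  read 1, top $: go to q1, push X$ → (q1, 11, X$)
  ε-move, top X: go to q1, push V → (q1, 11, V$)
  read 1, top V: go to q3, push XV → (q3, 1, XV$)
  read 1, top X: go to q2, push ε → (q2, ε, V$)
All input consumed; M is in state q2.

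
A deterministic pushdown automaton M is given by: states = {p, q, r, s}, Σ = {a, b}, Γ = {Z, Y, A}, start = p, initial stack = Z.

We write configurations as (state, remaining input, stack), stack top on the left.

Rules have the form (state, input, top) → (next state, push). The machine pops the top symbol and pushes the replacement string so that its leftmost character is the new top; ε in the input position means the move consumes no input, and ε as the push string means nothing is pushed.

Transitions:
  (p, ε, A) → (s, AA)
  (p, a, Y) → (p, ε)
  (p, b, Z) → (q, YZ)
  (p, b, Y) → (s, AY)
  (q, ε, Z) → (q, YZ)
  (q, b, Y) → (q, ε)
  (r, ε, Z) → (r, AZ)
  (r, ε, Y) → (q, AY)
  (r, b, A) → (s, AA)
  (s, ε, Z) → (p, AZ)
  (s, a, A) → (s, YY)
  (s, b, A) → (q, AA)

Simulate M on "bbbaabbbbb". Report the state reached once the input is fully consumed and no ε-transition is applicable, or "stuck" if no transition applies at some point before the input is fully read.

(p, bbbaabbbbb, Z)
  read b, top Z: go to q, push YZ → (q, bbaabbbbb, YZ)
  read b, top Y: go to q, push ε → (q, baabbbbb, Z)
  ε-move, top Z: go to q, push YZ → (q, baabbbbb, YZ)
  read b, top Y: go to q, push ε → (q, aabbbbb, Z)
  ε-move, top Z: go to q, push YZ → (q, aabbbbb, YZ)
No transition for (q, a, top Y); M blocks with input aabbbbb remaining.

stuck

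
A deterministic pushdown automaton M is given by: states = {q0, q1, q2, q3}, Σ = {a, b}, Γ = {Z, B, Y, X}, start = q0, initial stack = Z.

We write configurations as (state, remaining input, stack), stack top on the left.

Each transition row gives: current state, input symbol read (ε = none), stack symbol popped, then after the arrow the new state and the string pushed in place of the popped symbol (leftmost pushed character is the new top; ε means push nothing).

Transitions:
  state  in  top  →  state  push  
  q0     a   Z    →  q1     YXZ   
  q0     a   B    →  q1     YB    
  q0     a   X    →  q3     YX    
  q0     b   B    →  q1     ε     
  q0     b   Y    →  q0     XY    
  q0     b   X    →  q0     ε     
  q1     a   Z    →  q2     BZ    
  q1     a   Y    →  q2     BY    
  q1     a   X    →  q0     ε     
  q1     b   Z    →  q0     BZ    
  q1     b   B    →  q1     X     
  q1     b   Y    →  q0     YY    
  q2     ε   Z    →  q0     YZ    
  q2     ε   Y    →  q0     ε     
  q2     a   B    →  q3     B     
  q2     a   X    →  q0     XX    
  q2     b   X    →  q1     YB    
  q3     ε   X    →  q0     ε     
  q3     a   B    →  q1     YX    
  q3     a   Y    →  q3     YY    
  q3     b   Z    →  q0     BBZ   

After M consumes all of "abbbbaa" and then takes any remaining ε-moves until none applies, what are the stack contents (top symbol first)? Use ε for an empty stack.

YYXYYXZ

(q0, abbbbaa, Z)
  read a, top Z: go to q1, push YXZ → (q1, bbbbaa, YXZ)
  read b, top Y: go to q0, push YY → (q0, bbbaa, YYXZ)
  read b, top Y: go to q0, push XY → (q0, bbaa, XYYXZ)
  read b, top X: go to q0, push ε → (q0, baa, YYXZ)
  read b, top Y: go to q0, push XY → (q0, aa, XYYXZ)
  read a, top X: go to q3, push YX → (q3, a, YXYYXZ)
  read a, top Y: go to q3, push YY → (q3, ε, YYXYYXZ)
All input consumed in state q3 with stack YYXYYXZ.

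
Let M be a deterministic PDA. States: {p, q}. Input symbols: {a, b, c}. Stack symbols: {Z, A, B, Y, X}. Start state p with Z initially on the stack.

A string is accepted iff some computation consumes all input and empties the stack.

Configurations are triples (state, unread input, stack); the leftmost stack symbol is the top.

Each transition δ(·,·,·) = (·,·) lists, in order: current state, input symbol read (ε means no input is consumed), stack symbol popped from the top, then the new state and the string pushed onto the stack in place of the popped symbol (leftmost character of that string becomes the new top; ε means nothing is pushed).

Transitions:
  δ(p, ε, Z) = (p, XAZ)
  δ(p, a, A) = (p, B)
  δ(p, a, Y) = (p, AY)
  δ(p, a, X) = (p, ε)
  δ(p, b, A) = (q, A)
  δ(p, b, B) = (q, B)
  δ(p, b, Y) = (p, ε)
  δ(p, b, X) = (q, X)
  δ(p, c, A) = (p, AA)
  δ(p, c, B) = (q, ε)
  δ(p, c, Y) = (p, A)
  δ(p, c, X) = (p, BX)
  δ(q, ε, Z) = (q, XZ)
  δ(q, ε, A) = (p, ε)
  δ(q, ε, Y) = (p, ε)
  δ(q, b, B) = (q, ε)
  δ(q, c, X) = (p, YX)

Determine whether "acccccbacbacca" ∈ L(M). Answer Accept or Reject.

Reject

(p, acccccbacbacca, Z)
  ε-move, top Z: go to p, push XAZ → (p, acccccbacbacca, XAZ)
  read a, top X: go to p, push ε → (p, cccccbacbacca, AZ)
  read c, top A: go to p, push AA → (p, ccccbacbacca, AAZ)
  read c, top A: go to p, push AA → (p, cccbacbacca, AAAZ)
  read c, top A: go to p, push AA → (p, ccbacbacca, AAAAZ)
  read c, top A: go to p, push AA → (p, cbacbacca, AAAAAZ)
  read c, top A: go to p, push AA → (p, bacbacca, AAAAAAZ)
  read b, top A: go to q, push A → (q, acbacca, AAAAAAZ)
  ε-move, top A: go to p, push ε → (p, acbacca, AAAAAZ)
  read a, top A: go to p, push B → (p, cbacca, BAAAAZ)
  read c, top B: go to q, push ε → (q, bacca, AAAAZ)
  ε-move, top A: go to p, push ε → (p, bacca, AAAZ)
  read b, top A: go to q, push A → (q, acca, AAAZ)
  ε-move, top A: go to p, push ε → (p, acca, AAZ)
  read a, top A: go to p, push B → (p, cca, BAZ)
  read c, top B: go to q, push ε → (q, ca, AZ)
  ε-move, top A: go to p, push ε → (p, ca, Z)
  ε-move, top Z: go to p, push XAZ → (p, ca, XAZ)
  read c, top X: go to p, push BX → (p, a, BXAZ)
No transition applies at (p, a, BXAZ); input not fully consumed.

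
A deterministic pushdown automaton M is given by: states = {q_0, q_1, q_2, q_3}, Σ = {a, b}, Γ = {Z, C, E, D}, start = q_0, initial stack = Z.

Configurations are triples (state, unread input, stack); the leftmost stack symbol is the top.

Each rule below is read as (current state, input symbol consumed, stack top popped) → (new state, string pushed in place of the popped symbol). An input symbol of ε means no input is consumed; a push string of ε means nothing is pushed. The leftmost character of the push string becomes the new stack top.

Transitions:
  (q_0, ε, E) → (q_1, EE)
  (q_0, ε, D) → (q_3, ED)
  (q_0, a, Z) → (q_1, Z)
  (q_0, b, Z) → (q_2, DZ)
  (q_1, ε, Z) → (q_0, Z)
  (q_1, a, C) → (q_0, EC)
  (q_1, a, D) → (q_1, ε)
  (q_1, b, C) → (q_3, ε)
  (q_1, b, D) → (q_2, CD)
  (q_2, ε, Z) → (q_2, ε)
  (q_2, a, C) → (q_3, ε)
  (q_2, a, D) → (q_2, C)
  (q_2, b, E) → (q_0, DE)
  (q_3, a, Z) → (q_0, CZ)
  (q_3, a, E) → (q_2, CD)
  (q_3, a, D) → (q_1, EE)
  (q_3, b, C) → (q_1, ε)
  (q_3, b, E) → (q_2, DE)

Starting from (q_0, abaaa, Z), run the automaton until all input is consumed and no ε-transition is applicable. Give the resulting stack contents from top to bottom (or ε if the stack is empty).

CZ

(q_0, abaaa, Z)
  read a, top Z: go to q_1, push Z → (q_1, baaa, Z)
  ε-move, top Z: go to q_0, push Z → (q_0, baaa, Z)
  read b, top Z: go to q_2, push DZ → (q_2, aaa, DZ)
  read a, top D: go to q_2, push C → (q_2, aa, CZ)
  read a, top C: go to q_3, push ε → (q_3, a, Z)
  read a, top Z: go to q_0, push CZ → (q_0, ε, CZ)
All input consumed in state q_0 with stack CZ.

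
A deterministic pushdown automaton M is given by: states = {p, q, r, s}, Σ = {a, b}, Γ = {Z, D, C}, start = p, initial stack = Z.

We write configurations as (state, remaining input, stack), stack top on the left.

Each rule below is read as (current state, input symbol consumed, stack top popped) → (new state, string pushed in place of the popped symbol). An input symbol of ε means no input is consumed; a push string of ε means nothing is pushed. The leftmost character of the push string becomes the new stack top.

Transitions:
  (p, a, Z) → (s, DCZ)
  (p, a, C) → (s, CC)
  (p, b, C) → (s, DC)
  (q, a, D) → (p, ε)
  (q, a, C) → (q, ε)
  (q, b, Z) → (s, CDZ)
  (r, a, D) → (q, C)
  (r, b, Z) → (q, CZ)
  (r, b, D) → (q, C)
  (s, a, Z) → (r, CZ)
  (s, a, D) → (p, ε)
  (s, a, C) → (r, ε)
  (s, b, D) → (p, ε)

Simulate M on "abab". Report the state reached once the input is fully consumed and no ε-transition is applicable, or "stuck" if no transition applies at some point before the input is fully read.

(p, abab, Z)
  read a, top Z: go to s, push DCZ → (s, bab, DCZ)
  read b, top D: go to p, push ε → (p, ab, CZ)
  read a, top C: go to s, push CC → (s, b, CCZ)
No transition for (s, b, top C); M blocks with input b remaining.

stuck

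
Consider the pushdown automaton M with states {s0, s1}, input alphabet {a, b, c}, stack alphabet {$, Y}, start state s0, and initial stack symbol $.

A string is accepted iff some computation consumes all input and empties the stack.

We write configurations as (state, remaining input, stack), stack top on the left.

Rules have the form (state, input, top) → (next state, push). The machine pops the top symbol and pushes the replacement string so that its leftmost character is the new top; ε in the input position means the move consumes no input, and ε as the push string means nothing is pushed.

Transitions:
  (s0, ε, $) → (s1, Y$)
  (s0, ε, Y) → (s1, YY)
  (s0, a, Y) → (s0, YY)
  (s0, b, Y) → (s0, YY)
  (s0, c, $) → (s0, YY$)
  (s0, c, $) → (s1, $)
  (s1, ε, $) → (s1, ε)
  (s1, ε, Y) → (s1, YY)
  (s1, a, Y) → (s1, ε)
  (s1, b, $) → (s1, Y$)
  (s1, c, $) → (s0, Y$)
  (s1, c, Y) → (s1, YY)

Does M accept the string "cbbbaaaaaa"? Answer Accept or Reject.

Accept

One accepting computation: (s0, cbbbaaaaaa, $) ⊢ (s0, bbbaaaaaa, YY$) ⊢ (s0, bbaaaaaa, YYY$) ⊢ (s0, baaaaaa, YYYY$) ⊢ (s0, aaaaaa, YYYYY$) ⊢ (s1, aaaaaa, YYYYYY$) ⊢ (s1, aaaaa, YYYYY$) ⊢ (s1, aaaa, YYYY$) ⊢ (s1, aaa, YYY$) ⊢ (s1, aa, YY$) ⊢ (s1, a, Y$) ⊢ (s1, ε, $) ⊢ (s1, ε, ε)
All input consumed and the stack is empty.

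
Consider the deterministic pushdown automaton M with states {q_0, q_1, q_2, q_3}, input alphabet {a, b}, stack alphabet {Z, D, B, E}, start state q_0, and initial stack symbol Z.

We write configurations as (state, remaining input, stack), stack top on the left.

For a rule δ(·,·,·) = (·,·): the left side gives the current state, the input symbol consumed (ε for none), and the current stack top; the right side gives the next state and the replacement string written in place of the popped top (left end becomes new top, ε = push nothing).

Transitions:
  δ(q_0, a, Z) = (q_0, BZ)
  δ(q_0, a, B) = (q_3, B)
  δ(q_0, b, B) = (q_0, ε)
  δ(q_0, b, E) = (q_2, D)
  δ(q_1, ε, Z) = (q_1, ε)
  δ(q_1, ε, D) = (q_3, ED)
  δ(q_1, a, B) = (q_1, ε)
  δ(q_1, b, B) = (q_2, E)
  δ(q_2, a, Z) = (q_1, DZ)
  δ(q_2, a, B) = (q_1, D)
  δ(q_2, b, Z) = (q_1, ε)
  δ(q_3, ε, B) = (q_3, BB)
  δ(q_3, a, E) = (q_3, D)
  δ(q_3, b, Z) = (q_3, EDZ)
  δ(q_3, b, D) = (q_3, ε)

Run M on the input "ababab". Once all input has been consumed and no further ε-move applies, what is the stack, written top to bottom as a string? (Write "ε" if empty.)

(q_0, ababab, Z)
  read a, top Z: go to q_0, push BZ → (q_0, babab, BZ)
  read b, top B: go to q_0, push ε → (q_0, abab, Z)
  read a, top Z: go to q_0, push BZ → (q_0, bab, BZ)
  read b, top B: go to q_0, push ε → (q_0, ab, Z)
  read a, top Z: go to q_0, push BZ → (q_0, b, BZ)
  read b, top B: go to q_0, push ε → (q_0, ε, Z)
All input consumed in state q_0 with stack Z.

Z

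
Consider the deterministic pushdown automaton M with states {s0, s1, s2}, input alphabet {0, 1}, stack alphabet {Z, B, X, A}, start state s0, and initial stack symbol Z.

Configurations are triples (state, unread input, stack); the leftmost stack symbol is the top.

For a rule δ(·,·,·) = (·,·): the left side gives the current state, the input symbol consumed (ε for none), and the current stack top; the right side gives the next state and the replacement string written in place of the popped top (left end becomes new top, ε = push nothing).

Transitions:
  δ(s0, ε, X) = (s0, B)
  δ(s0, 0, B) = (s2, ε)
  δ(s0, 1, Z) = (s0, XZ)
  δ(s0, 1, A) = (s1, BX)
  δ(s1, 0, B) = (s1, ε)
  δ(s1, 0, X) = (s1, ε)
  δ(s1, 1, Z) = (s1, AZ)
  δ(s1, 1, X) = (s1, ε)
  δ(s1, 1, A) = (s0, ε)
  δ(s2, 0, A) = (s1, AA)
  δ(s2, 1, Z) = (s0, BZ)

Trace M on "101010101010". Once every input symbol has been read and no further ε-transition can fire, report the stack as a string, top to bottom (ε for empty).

(s0, 101010101010, Z)
  read 1, top Z: go to s0, push XZ → (s0, 01010101010, XZ)
  ε-move, top X: go to s0, push B → (s0, 01010101010, BZ)
  read 0, top B: go to s2, push ε → (s2, 1010101010, Z)
  read 1, top Z: go to s0, push BZ → (s0, 010101010, BZ)
  read 0, top B: go to s2, push ε → (s2, 10101010, Z)
  read 1, top Z: go to s0, push BZ → (s0, 0101010, BZ)
  read 0, top B: go to s2, push ε → (s2, 101010, Z)
  read 1, top Z: go to s0, push BZ → (s0, 01010, BZ)
  read 0, top B: go to s2, push ε → (s2, 1010, Z)
  read 1, top Z: go to s0, push BZ → (s0, 010, BZ)
  read 0, top B: go to s2, push ε → (s2, 10, Z)
  read 1, top Z: go to s0, push BZ → (s0, 0, BZ)
  read 0, top B: go to s2, push ε → (s2, ε, Z)
All input consumed in state s2 with stack Z.

Z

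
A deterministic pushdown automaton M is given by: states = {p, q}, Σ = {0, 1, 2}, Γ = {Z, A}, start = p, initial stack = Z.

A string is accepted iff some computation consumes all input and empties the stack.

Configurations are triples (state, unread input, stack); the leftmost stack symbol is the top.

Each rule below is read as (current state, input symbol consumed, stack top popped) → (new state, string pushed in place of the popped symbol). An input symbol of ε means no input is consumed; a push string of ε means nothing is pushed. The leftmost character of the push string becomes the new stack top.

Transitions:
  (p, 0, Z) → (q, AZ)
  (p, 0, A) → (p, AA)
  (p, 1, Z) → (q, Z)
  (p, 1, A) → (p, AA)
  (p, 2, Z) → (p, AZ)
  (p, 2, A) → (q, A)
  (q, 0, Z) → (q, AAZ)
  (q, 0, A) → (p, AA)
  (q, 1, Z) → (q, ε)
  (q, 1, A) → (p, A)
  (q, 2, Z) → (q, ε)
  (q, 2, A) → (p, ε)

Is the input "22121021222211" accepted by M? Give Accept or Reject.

Accept

(p, 22121021222211, Z) ⊢ (p, 2121021222211, AZ) ⊢ (q, 121021222211, AZ) ⊢ (p, 21021222211, AZ) ⊢ (q, 1021222211, AZ) ⊢ (p, 021222211, AZ) ⊢ (p, 21222211, AAZ) ⊢ (q, 1222211, AAZ) ⊢ (p, 222211, AAZ) ⊢ (q, 22211, AAZ) ⊢ (p, 2211, AZ) ⊢ (q, 211, AZ) ⊢ (p, 11, Z) ⊢ (q, 1, Z) ⊢ (q, ε, ε)
All input consumed and the stack is empty.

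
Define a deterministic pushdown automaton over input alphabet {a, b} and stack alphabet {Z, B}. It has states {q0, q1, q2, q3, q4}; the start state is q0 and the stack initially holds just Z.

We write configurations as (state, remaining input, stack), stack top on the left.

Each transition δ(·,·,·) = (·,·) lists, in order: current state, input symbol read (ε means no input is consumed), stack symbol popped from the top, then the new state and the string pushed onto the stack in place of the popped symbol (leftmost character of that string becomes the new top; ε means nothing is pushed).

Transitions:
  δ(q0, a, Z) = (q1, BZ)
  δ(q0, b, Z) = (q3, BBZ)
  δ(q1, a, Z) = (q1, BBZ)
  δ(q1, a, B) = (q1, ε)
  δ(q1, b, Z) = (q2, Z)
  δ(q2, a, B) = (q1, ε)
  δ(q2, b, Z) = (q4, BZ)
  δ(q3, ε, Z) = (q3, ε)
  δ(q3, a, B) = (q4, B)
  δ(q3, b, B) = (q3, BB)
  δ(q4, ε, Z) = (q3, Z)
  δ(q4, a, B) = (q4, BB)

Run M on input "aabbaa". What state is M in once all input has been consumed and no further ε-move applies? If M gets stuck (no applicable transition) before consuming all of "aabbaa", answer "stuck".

(q0, aabbaa, Z)
  read a, top Z: go to q1, push BZ → (q1, abbaa, BZ)
  read a, top B: go to q1, push ε → (q1, bbaa, Z)
  read b, top Z: go to q2, push Z → (q2, baa, Z)
  read b, top Z: go to q4, push BZ → (q4, aa, BZ)
  read a, top B: go to q4, push BB → (q4, a, BBZ)
  read a, top B: go to q4, push BB → (q4, ε, BBBZ)
All input consumed; M is in state q4.

q4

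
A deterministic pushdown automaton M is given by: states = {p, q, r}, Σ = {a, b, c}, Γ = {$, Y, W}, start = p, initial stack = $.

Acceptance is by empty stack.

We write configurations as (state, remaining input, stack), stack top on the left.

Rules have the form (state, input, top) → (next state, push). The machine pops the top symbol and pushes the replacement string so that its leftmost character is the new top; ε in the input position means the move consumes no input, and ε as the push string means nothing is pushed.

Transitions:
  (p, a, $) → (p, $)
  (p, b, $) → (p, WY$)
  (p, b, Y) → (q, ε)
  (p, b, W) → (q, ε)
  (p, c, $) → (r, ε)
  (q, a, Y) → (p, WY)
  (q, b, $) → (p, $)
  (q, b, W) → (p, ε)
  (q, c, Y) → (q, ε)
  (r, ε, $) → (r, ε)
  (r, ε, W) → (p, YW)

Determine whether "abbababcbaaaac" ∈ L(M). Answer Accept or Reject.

Accept

(p, abbababcbaaaac, $)
  read a, top $: go to p, push $ → (p, bbababcbaaaac, $)
  read b, top $: go to p, push WY$ → (p, bababcbaaaac, WY$)
  read b, top W: go to q, push ε → (q, ababcbaaaac, Y$)
  read a, top Y: go to p, push WY → (p, babcbaaaac, WY$)
  read b, top W: go to q, push ε → (q, abcbaaaac, Y$)
  read a, top Y: go to p, push WY → (p, bcbaaaac, WY$)
  read b, top W: go to q, push ε → (q, cbaaaac, Y$)
  read c, top Y: go to q, push ε → (q, baaaac, $)
  read b, top $: go to p, push $ → (p, aaaac, $)
  read a, top $: go to p, push $ → (p, aaac, $)
  read a, top $: go to p, push $ → (p, aac, $)
  read a, top $: go to p, push $ → (p, ac, $)
  read a, top $: go to p, push $ → (p, c, $)
  read c, top $: go to r, push ε → (r, ε, ε)
All input consumed and the stack is empty.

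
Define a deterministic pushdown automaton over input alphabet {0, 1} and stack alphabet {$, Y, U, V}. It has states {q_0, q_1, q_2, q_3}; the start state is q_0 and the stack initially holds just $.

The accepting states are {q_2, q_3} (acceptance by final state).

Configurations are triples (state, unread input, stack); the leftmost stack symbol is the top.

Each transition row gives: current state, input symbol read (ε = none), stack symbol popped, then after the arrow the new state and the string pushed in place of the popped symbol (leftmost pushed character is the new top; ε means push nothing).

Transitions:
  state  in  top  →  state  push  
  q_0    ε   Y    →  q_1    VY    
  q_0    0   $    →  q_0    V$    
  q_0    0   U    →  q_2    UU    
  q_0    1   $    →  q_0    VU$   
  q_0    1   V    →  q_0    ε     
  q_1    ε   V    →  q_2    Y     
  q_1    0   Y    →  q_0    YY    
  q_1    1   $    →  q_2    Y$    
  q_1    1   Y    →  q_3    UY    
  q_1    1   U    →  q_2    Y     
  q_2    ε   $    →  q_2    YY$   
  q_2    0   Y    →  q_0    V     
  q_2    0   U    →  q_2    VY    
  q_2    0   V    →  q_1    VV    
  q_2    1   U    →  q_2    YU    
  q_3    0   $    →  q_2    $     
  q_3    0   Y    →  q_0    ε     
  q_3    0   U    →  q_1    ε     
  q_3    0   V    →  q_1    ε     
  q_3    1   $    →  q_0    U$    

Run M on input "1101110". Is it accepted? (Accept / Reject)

(q_0, 1101110, $) ⊢ (q_0, 101110, VU$) ⊢ (q_0, 01110, U$) ⊢ (q_2, 1110, UU$) ⊢ (q_2, 110, YUU$)
No transition applies at (q_2, 110, YUU$); input not fully consumed.

Reject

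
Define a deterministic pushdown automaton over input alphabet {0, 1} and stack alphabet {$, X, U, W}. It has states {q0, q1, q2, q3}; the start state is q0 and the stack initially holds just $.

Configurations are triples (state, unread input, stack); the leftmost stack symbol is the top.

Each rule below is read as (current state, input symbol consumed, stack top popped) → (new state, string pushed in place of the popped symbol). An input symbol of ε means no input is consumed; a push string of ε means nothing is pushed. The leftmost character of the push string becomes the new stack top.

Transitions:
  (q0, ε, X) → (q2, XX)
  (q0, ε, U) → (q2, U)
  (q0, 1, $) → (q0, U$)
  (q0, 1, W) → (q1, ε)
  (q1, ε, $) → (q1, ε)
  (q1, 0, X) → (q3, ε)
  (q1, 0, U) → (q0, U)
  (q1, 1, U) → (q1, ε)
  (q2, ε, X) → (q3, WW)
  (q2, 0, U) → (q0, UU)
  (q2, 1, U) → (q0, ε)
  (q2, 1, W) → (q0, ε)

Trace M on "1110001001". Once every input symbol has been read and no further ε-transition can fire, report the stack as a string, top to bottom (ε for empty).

(q0, 1110001001, $) ⊢ (q0, 110001001, U$) ⊢ (q2, 110001001, U$) ⊢ (q0, 10001001, $) ⊢ (q0, 0001001, U$) ⊢ (q2, 0001001, U$) ⊢ (q0, 001001, UU$) ⊢ (q2, 001001, UU$) ⊢ (q0, 01001, UUU$) ⊢ (q2, 01001, UUU$) ⊢ (q0, 1001, UUUU$) ⊢ (q2, 1001, UUUU$) ⊢ (q0, 001, UUU$) ⊢ (q2, 001, UUU$) ⊢ (q0, 01, UUUU$) ⊢ (q2, 01, UUUU$) ⊢ (q0, 1, UUUUU$) ⊢ (q2, 1, UUUUU$) ⊢ (q0, ε, UUUU$) ⊢ (q2, ε, UUUU$)
All input consumed in state q2 with stack UUUU$.

UUUU$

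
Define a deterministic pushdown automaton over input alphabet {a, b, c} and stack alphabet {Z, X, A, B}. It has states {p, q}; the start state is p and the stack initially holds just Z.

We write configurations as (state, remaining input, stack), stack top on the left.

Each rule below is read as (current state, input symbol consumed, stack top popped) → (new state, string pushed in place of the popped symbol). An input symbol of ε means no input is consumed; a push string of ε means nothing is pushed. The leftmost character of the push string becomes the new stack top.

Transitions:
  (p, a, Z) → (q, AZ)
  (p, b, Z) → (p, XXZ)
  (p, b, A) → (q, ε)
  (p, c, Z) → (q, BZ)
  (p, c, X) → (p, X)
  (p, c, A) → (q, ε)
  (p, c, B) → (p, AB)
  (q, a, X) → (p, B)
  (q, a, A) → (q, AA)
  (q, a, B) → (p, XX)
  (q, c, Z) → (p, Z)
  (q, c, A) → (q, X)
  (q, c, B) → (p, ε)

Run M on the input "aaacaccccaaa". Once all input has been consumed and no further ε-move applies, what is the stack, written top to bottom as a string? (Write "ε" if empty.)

(p, aaacaccccaaa, Z) ⊢ (q, aacaccccaaa, AZ) ⊢ (q, acaccccaaa, AAZ) ⊢ (q, caccccaaa, AAAZ) ⊢ (q, accccaaa, XAAZ) ⊢ (p, ccccaaa, BAAZ) ⊢ (p, cccaaa, ABAAZ) ⊢ (q, ccaaa, BAAZ) ⊢ (p, caaa, AAZ) ⊢ (q, aaa, AZ) ⊢ (q, aa, AAZ) ⊢ (q, a, AAAZ) ⊢ (q, ε, AAAAZ)
All input consumed in state q with stack AAAAZ.

AAAAZ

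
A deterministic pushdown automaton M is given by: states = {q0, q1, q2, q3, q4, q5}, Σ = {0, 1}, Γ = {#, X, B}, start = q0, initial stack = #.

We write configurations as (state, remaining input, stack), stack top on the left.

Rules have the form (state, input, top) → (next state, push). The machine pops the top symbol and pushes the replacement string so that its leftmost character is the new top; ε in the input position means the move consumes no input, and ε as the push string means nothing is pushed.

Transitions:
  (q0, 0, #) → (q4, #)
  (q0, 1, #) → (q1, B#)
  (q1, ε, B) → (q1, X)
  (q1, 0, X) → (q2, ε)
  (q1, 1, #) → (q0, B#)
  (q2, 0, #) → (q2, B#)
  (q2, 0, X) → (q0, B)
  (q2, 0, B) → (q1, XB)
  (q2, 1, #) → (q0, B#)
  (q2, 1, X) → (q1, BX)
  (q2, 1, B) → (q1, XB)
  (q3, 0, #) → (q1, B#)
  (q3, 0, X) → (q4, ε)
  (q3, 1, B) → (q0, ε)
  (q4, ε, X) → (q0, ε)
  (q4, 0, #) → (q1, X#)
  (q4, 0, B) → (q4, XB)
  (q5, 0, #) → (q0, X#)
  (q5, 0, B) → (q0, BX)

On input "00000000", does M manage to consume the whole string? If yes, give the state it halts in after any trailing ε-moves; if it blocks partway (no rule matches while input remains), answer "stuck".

(q0, 00000000, #)
  read 0, top #: go to q4, push # → (q4, 0000000, #)
  read 0, top #: go to q1, push X# → (q1, 000000, X#)
  read 0, top X: go to q2, push ε → (q2, 00000, #)
  read 0, top #: go to q2, push B# → (q2, 0000, B#)
  read 0, top B: go to q1, push XB → (q1, 000, XB#)
  read 0, top X: go to q2, push ε → (q2, 00, B#)
  read 0, top B: go to q1, push XB → (q1, 0, XB#)
  read 0, top X: go to q2, push ε → (q2, ε, B#)
All input consumed; M is in state q2.

q2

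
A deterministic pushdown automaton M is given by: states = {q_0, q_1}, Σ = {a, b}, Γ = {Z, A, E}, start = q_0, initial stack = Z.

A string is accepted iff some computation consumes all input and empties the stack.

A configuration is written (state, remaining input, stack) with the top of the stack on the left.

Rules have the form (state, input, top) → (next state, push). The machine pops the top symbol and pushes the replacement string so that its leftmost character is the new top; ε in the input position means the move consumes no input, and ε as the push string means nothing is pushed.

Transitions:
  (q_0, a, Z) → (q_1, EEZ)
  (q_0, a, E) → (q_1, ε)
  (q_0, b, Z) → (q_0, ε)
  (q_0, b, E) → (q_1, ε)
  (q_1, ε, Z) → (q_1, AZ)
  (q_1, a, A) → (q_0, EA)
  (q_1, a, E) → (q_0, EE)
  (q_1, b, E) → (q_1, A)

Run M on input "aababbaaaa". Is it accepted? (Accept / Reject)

(q_0, aababbaaaa, Z) ⊢ (q_1, ababbaaaa, EEZ) ⊢ (q_0, babbaaaa, EEEZ) ⊢ (q_1, abbaaaa, EEZ) ⊢ (q_0, bbaaaa, EEEZ) ⊢ (q_1, baaaa, EEZ) ⊢ (q_1, aaaa, AEZ) ⊢ (q_0, aaa, EAEZ) ⊢ (q_1, aa, AEZ) ⊢ (q_0, a, EAEZ) ⊢ (q_1, ε, AEZ)
All input consumed; stack is AEZ, not empty, and no further ε-move applies.

Reject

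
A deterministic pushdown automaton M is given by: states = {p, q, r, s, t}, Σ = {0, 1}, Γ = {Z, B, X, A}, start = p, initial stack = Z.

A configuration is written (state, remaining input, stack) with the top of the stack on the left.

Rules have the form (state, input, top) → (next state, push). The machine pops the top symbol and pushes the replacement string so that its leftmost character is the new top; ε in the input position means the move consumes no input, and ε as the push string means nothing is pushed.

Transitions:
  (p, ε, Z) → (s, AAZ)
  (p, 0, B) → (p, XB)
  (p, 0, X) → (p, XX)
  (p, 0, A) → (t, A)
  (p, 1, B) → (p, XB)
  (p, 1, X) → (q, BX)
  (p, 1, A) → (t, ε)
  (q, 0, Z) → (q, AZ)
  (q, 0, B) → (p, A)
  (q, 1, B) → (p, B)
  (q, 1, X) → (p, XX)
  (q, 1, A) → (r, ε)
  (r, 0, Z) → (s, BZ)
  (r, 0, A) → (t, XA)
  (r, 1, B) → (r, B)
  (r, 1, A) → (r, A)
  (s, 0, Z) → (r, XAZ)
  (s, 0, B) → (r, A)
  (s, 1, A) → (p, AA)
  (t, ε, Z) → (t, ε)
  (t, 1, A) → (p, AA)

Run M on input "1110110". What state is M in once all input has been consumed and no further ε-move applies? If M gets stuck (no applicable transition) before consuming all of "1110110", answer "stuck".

stuck

(p, 1110110, Z) ⊢ (s, 1110110, AAZ) ⊢ (p, 110110, AAAZ) ⊢ (t, 10110, AAZ) ⊢ (p, 0110, AAAZ) ⊢ (t, 110, AAAZ) ⊢ (p, 10, AAAAZ) ⊢ (t, 0, AAAZ)
No transition for (t, 0, top A); M blocks with input 0 remaining.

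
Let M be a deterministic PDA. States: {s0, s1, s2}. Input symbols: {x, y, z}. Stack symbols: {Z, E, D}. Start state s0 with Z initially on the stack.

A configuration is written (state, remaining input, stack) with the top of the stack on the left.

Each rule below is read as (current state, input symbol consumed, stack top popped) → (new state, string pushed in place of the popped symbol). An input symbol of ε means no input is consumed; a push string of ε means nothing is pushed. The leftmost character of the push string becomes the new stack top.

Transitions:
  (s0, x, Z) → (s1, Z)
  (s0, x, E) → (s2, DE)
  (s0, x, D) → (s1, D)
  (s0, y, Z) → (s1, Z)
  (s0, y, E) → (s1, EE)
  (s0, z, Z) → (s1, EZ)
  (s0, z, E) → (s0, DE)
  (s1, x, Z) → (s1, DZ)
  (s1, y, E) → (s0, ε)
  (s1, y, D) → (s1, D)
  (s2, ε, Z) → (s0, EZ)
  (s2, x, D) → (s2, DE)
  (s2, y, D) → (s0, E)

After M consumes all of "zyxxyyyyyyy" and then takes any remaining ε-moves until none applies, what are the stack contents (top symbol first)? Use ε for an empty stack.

(s0, zyxxyyyyyyy, Z)
  read z, top Z: go to s1, push EZ → (s1, yxxyyyyyyy, EZ)
  read y, top E: go to s0, push ε → (s0, xxyyyyyyy, Z)
  read x, top Z: go to s1, push Z → (s1, xyyyyyyy, Z)
  read x, top Z: go to s1, push DZ → (s1, yyyyyyy, DZ)
  read y, top D: go to s1, push D → (s1, yyyyyy, DZ)
  read y, top D: go to s1, push D → (s1, yyyyy, DZ)
  read y, top D: go to s1, push D → (s1, yyyy, DZ)
  read y, top D: go to s1, push D → (s1, yyy, DZ)
  read y, top D: go to s1, push D → (s1, yy, DZ)
  read y, top D: go to s1, push D → (s1, y, DZ)
  read y, top D: go to s1, push D → (s1, ε, DZ)
All input consumed in state s1 with stack DZ.

DZ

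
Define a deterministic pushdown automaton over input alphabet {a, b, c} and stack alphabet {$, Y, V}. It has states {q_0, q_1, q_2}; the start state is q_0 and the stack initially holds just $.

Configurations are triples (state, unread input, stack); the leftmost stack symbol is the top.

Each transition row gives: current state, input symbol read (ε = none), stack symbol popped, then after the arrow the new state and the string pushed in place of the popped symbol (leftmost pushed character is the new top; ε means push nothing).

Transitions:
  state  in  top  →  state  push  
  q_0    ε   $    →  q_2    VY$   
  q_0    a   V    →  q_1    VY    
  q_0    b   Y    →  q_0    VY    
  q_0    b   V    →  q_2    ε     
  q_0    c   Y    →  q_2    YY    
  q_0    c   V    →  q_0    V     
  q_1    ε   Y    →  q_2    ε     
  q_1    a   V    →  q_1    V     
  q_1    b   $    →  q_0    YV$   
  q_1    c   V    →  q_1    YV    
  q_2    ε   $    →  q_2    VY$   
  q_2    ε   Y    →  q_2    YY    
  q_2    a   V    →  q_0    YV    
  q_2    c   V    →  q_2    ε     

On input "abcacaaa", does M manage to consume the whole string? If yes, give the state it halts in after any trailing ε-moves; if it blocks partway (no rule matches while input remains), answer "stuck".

(q_0, abcacaaa, $)
  ε-move, top $: go to q_2, push VY$ → (q_2, abcacaaa, VY$)
  read a, top V: go to q_0, push YV → (q_0, bcacaaa, YVY$)
  read b, top Y: go to q_0, push VY → (q_0, cacaaa, VYVY$)
  read c, top V: go to q_0, push V → (q_0, acaaa, VYVY$)
  read a, top V: go to q_1, push VY → (q_1, caaa, VYYVY$)
  read c, top V: go to q_1, push YV → (q_1, aaa, YVYYVY$)
  ε-move, top Y: go to q_2, push ε → (q_2, aaa, VYYVY$)
  read a, top V: go to q_0, push YV → (q_0, aa, YVYYVY$)
No transition for (q_0, a, top Y); M blocks with input aa remaining.

stuck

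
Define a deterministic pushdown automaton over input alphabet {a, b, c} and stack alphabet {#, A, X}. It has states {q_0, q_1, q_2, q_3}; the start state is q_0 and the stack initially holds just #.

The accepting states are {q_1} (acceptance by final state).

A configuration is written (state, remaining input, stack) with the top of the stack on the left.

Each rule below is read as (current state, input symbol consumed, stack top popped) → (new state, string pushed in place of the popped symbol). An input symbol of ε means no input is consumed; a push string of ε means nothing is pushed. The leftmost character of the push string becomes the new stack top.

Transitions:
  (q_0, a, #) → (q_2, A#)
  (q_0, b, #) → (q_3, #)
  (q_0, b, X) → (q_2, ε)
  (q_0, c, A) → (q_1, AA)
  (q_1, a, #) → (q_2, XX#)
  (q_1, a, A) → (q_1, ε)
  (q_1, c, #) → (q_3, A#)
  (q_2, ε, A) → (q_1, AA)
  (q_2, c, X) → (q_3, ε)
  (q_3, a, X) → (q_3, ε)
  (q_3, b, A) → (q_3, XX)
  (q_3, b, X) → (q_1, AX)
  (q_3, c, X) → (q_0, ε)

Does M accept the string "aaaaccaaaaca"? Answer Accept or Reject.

Reject

(q_0, aaaaccaaaaca, #)
  read a, top #: go to q_2, push A# → (q_2, aaaccaaaaca, A#)
  ε-move, top A: go to q_1, push AA → (q_1, aaaccaaaaca, AA#)
  read a, top A: go to q_1, push ε → (q_1, aaccaaaaca, A#)
  read a, top A: go to q_1, push ε → (q_1, accaaaaca, #)
  read a, top #: go to q_2, push XX# → (q_2, ccaaaaca, XX#)
  read c, top X: go to q_3, push ε → (q_3, caaaaca, X#)
  read c, top X: go to q_0, push ε → (q_0, aaaaca, #)
  read a, top #: go to q_2, push A# → (q_2, aaaca, A#)
  ε-move, top A: go to q_1, push AA → (q_1, aaaca, AA#)
  read a, top A: go to q_1, push ε → (q_1, aaca, A#)
  read a, top A: go to q_1, push ε → (q_1, aca, #)
  read a, top #: go to q_2, push XX# → (q_2, ca, XX#)
  read c, top X: go to q_3, push ε → (q_3, a, X#)
  read a, top X: go to q_3, push ε → (q_3, ε, #)
All input consumed; state q_3 ∉ F and no further ε-move applies.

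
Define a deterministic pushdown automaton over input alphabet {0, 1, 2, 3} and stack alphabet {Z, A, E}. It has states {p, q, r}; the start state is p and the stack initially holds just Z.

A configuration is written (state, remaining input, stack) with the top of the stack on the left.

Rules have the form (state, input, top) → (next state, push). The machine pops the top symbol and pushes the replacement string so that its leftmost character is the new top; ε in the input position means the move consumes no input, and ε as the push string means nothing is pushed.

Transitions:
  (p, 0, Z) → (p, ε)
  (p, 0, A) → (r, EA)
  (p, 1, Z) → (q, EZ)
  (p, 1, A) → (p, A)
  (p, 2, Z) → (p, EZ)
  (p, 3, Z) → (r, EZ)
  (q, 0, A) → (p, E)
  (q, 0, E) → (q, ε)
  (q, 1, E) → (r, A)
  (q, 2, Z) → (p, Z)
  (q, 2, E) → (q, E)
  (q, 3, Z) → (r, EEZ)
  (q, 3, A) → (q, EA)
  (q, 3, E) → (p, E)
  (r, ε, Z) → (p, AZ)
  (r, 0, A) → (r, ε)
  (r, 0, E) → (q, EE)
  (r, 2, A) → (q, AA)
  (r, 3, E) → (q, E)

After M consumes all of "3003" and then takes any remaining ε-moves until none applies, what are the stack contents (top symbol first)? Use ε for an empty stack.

(p, 3003, Z)
  read 3, top Z: go to r, push EZ → (r, 003, EZ)
  read 0, top E: go to q, push EE → (q, 03, EEZ)
  read 0, top E: go to q, push ε → (q, 3, EZ)
  read 3, top E: go to p, push E → (p, ε, EZ)
All input consumed in state p with stack EZ.

EZ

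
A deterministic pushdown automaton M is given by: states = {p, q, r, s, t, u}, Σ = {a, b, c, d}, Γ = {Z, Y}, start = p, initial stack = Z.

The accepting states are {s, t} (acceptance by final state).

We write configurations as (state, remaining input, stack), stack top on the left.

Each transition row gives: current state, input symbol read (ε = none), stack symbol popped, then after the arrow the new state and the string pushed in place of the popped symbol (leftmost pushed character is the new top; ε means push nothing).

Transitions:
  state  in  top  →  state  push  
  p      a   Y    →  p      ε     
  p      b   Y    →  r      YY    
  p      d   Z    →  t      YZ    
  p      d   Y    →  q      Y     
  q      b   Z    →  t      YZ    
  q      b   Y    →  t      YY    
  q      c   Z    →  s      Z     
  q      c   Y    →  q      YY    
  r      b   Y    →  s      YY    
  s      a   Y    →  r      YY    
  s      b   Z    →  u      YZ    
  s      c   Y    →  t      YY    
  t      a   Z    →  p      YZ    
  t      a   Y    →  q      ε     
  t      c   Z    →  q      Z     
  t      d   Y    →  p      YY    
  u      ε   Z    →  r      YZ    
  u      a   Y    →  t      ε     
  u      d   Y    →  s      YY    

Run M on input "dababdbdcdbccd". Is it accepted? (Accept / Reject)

(p, dababdbdcdbccd, Z)
  read d, top Z: go to t, push YZ → (t, ababdbdcdbccd, YZ)
  read a, top Y: go to q, push ε → (q, babdbdcdbccd, Z)
  read b, top Z: go to t, push YZ → (t, abdbdcdbccd, YZ)
  read a, top Y: go to q, push ε → (q, bdbdcdbccd, Z)
  read b, top Z: go to t, push YZ → (t, dbdcdbccd, YZ)
  read d, top Y: go to p, push YY → (p, bdcdbccd, YYZ)
  read b, top Y: go to r, push YY → (r, dcdbccd, YYYZ)
No transition applies at (r, dcdbccd, YYYZ); input not fully consumed.

Reject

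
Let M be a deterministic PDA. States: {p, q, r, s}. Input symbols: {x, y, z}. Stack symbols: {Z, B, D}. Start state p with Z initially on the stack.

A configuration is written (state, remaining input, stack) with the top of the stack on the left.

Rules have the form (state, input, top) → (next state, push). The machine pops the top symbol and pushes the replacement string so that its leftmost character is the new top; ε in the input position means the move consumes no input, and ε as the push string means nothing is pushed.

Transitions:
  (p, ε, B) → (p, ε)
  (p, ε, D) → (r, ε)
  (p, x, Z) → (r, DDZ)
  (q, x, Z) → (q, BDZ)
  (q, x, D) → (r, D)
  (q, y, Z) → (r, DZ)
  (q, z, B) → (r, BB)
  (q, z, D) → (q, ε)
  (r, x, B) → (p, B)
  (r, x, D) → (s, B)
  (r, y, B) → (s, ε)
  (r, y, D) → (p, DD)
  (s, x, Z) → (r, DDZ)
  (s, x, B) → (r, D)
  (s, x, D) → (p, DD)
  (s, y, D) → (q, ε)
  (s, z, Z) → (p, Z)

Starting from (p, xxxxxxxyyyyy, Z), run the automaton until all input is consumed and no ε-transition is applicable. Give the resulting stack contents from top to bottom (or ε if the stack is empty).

(p, xxxxxxxyyyyy, Z)
  read x, top Z: go to r, push DDZ → (r, xxxxxxyyyyy, DDZ)
  read x, top D: go to s, push B → (s, xxxxxyyyyy, BDZ)
  read x, top B: go to r, push D → (r, xxxxyyyyy, DDZ)
  read x, top D: go to s, push B → (s, xxxyyyyy, BDZ)
  read x, top B: go to r, push D → (r, xxyyyyy, DDZ)
  read x, top D: go to s, push B → (s, xyyyyy, BDZ)
  read x, top B: go to r, push D → (r, yyyyy, DDZ)
  read y, top D: go to p, push DD → (p, yyyy, DDDZ)
  ε-move, top D: go to r, push ε → (r, yyyy, DDZ)
  read y, top D: go to p, push DD → (p, yyy, DDDZ)
  ε-move, top D: go to r, push ε → (r, yyy, DDZ)
  read y, top D: go to p, push DD → (p, yy, DDDZ)
  ε-move, top D: go to r, push ε → (r, yy, DDZ)
  read y, top D: go to p, push DD → (p, y, DDDZ)
  ε-move, top D: go to r, push ε → (r, y, DDZ)
  read y, top D: go to p, push DD → (p, ε, DDDZ)
  ε-move, top D: go to r, push ε → (r, ε, DDZ)
All input consumed in state r with stack DDZ.

DDZ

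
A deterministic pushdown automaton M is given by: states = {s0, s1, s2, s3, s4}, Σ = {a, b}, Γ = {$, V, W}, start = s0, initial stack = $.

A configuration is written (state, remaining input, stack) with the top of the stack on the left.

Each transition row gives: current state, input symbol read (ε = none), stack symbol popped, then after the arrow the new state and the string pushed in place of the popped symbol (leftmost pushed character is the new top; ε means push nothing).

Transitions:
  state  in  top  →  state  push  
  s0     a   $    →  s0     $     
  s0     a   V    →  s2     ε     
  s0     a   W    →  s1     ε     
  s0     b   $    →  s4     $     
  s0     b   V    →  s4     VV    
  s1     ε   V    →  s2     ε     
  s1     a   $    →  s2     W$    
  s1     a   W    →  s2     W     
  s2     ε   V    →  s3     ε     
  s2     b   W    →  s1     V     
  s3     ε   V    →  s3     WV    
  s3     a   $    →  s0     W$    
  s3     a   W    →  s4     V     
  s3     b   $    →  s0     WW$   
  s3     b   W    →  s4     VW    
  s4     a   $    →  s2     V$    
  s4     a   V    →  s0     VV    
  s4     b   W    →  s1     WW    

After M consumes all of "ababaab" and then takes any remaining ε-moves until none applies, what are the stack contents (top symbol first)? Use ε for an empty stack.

(s0, ababaab, $)
  read a, top $: go to s0, push $ → (s0, babaab, $)
  read b, top $: go to s4, push $ → (s4, abaab, $)
  read a, top $: go to s2, push V$ → (s2, baab, V$)
  ε-move, top V: go to s3, push ε → (s3, baab, $)
  read b, top $: go to s0, push WW$ → (s0, aab, WW$)
  read a, top W: go to s1, push ε → (s1, ab, W$)
  read a, top W: go to s2, push W → (s2, b, W$)
  read b, top W: go to s1, push V → (s1, ε, V$)
  ε-move, top V: go to s2, push ε → (s2, ε, $)
All input consumed in state s2 with stack $.

$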